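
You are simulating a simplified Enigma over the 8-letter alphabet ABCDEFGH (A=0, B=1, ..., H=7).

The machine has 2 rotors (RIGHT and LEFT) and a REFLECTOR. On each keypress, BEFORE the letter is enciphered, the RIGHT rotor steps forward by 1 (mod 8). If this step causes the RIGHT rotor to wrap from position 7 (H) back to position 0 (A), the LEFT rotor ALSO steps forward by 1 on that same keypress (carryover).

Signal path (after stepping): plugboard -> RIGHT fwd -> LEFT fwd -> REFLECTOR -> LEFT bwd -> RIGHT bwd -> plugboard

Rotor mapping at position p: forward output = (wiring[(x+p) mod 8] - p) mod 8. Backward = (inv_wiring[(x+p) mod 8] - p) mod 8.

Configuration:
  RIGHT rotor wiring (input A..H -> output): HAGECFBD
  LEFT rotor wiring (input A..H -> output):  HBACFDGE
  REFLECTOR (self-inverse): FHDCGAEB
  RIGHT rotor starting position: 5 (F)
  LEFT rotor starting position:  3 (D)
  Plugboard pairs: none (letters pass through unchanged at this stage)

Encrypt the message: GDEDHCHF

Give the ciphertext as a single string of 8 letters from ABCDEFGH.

Char 1 ('G'): step: R->6, L=3; G->plug->G->R->E->L->B->refl->H->L'->A->R'->E->plug->E
Char 2 ('D'): step: R->7, L=3; D->plug->D->R->H->L->F->refl->A->L'->C->R'->H->plug->H
Char 3 ('E'): step: R->0, L->4 (L advanced); E->plug->E->R->C->L->C->refl->D->L'->E->R'->D->plug->D
Char 4 ('D'): step: R->1, L=4; D->plug->D->R->B->L->H->refl->B->L'->A->R'->F->plug->F
Char 5 ('H'): step: R->2, L=4; H->plug->H->R->G->L->E->refl->G->L'->H->R'->E->plug->E
Char 6 ('C'): step: R->3, L=4; C->plug->C->R->C->L->C->refl->D->L'->E->R'->F->plug->F
Char 7 ('H'): step: R->4, L=4; H->plug->H->R->A->L->B->refl->H->L'->B->R'->B->plug->B
Char 8 ('F'): step: R->5, L=4; F->plug->F->R->B->L->H->refl->B->L'->A->R'->A->plug->A

Answer: EHDFEFBA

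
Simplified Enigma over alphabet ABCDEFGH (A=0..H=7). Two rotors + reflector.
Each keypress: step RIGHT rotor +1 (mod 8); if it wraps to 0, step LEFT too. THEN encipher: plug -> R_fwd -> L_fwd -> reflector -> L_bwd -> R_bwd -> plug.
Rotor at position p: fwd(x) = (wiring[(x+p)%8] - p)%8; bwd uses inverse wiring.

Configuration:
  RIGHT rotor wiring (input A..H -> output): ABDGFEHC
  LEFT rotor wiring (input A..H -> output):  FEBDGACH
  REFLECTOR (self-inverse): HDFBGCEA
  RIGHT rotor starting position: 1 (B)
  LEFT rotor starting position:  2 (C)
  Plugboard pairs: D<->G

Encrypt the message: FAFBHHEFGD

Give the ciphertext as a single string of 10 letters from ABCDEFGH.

Char 1 ('F'): step: R->2, L=2; F->plug->F->R->A->L->H->refl->A->L'->E->R'->B->plug->B
Char 2 ('A'): step: R->3, L=2; A->plug->A->R->D->L->G->refl->E->L'->C->R'->B->plug->B
Char 3 ('F'): step: R->4, L=2; F->plug->F->R->F->L->F->refl->C->L'->H->R'->G->plug->D
Char 4 ('B'): step: R->5, L=2; B->plug->B->R->C->L->E->refl->G->L'->D->R'->D->plug->G
Char 5 ('H'): step: R->6, L=2; H->plug->H->R->G->L->D->refl->B->L'->B->R'->A->plug->A
Char 6 ('H'): step: R->7, L=2; H->plug->H->R->A->L->H->refl->A->L'->E->R'->D->plug->G
Char 7 ('E'): step: R->0, L->3 (L advanced); E->plug->E->R->F->L->C->refl->F->L'->C->R'->H->plug->H
Char 8 ('F'): step: R->1, L=3; F->plug->F->R->G->L->B->refl->D->L'->B->R'->G->plug->D
Char 9 ('G'): step: R->2, L=3; G->plug->D->R->C->L->F->refl->C->L'->F->R'->E->plug->E
Char 10 ('D'): step: R->3, L=3; D->plug->G->R->G->L->B->refl->D->L'->B->R'->C->plug->C

Answer: BBDGAGHDEC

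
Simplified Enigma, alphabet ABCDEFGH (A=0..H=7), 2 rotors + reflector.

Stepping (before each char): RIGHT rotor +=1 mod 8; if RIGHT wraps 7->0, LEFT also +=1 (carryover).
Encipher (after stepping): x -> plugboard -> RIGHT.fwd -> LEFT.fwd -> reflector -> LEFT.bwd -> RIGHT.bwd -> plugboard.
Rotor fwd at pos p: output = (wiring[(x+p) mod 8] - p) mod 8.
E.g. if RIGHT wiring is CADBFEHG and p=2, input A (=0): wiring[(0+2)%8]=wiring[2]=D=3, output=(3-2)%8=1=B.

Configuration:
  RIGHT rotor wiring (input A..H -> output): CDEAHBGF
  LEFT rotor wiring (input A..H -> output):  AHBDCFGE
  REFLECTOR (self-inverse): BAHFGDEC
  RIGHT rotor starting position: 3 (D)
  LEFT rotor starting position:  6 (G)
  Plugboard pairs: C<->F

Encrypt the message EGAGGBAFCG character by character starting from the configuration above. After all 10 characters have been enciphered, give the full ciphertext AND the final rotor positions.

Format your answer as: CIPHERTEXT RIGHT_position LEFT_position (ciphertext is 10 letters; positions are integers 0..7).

Char 1 ('E'): step: R->4, L=6; E->plug->E->R->G->L->E->refl->G->L'->B->R'->D->plug->D
Char 2 ('G'): step: R->5, L=6; G->plug->G->R->D->L->B->refl->A->L'->A->R'->C->plug->F
Char 3 ('A'): step: R->6, L=6; A->plug->A->R->A->L->A->refl->B->L'->D->R'->H->plug->H
Char 4 ('G'): step: R->7, L=6; G->plug->G->R->C->L->C->refl->H->L'->H->R'->H->plug->H
Char 5 ('G'): step: R->0, L->7 (L advanced); G->plug->G->R->G->L->G->refl->E->L'->E->R'->C->plug->F
Char 6 ('B'): step: R->1, L=7; B->plug->B->R->D->L->C->refl->H->L'->H->R'->C->plug->F
Char 7 ('A'): step: R->2, L=7; A->plug->A->R->C->L->A->refl->B->L'->B->R'->H->plug->H
Char 8 ('F'): step: R->3, L=7; F->plug->C->R->G->L->G->refl->E->L'->E->R'->B->plug->B
Char 9 ('C'): step: R->4, L=7; C->plug->F->R->H->L->H->refl->C->L'->D->R'->A->plug->A
Char 10 ('G'): step: R->5, L=7; G->plug->G->R->D->L->C->refl->H->L'->H->R'->F->plug->C
Final: ciphertext=DFHHFFHBAC, RIGHT=5, LEFT=7

Answer: DFHHFFHBAC 5 7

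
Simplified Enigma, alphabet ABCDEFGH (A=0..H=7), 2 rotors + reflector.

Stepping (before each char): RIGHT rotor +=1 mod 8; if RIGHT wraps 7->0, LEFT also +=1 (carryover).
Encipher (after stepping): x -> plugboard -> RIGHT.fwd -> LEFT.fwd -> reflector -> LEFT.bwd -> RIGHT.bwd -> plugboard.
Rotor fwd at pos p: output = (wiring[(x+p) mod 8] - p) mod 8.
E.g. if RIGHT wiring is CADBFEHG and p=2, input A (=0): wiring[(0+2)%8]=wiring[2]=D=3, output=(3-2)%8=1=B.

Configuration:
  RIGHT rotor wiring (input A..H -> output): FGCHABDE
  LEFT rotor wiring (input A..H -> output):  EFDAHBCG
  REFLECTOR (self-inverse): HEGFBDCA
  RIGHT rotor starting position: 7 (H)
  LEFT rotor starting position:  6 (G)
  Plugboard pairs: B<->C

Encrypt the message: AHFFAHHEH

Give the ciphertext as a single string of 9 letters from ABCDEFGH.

Char 1 ('A'): step: R->0, L->7 (L advanced); A->plug->A->R->F->L->A->refl->H->L'->A->R'->E->plug->E
Char 2 ('H'): step: R->1, L=7; H->plug->H->R->E->L->B->refl->E->L'->D->R'->G->plug->G
Char 3 ('F'): step: R->2, L=7; F->plug->F->R->C->L->G->refl->C->L'->G->R'->C->plug->B
Char 4 ('F'): step: R->3, L=7; F->plug->F->R->C->L->G->refl->C->L'->G->R'->C->plug->B
Char 5 ('A'): step: R->4, L=7; A->plug->A->R->E->L->B->refl->E->L'->D->R'->H->plug->H
Char 6 ('H'): step: R->5, L=7; H->plug->H->R->D->L->E->refl->B->L'->E->R'->A->plug->A
Char 7 ('H'): step: R->6, L=7; H->plug->H->R->D->L->E->refl->B->L'->E->R'->E->plug->E
Char 8 ('E'): step: R->7, L=7; E->plug->E->R->A->L->H->refl->A->L'->F->R'->A->plug->A
Char 9 ('H'): step: R->0, L->0 (L advanced); H->plug->H->R->E->L->H->refl->A->L'->D->R'->G->plug->G

Answer: EGBBHAEAG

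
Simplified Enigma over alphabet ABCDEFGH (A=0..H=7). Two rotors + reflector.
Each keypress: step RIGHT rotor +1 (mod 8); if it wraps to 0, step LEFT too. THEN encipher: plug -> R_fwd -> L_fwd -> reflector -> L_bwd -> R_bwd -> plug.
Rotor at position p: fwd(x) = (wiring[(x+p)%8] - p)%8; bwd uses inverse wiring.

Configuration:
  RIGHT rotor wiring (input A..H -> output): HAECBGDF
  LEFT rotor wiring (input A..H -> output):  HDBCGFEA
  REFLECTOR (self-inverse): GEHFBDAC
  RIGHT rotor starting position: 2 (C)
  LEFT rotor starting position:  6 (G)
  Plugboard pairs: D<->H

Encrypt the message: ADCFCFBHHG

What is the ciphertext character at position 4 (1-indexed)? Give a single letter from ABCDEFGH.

Char 1 ('A'): step: R->3, L=6; A->plug->A->R->H->L->H->refl->C->L'->B->R'->H->plug->D
Char 2 ('D'): step: R->4, L=6; D->plug->H->R->G->L->A->refl->G->L'->A->R'->G->plug->G
Char 3 ('C'): step: R->5, L=6; C->plug->C->R->A->L->G->refl->A->L'->G->R'->B->plug->B
Char 4 ('F'): step: R->6, L=6; F->plug->F->R->E->L->D->refl->F->L'->D->R'->G->plug->G

G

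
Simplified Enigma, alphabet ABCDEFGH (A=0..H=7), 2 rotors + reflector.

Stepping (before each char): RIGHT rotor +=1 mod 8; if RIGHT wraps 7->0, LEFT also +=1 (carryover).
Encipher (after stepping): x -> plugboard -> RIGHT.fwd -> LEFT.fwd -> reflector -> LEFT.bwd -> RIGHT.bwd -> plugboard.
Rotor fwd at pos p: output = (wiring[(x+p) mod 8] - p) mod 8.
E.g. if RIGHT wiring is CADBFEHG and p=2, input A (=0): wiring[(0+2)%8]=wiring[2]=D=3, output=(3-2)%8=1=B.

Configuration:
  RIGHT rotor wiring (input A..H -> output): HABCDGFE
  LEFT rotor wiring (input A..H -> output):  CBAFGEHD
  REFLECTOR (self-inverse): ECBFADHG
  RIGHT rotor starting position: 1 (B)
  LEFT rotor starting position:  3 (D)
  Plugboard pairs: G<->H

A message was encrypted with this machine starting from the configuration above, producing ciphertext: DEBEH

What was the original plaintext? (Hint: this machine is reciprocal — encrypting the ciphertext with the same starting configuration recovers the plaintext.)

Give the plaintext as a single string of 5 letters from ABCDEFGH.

Answer: EADFB

Derivation:
Char 1 ('D'): step: R->2, L=3; D->plug->D->R->E->L->A->refl->E->L'->D->R'->E->plug->E
Char 2 ('E'): step: R->3, L=3; E->plug->E->R->B->L->D->refl->F->L'->H->R'->A->plug->A
Char 3 ('B'): step: R->4, L=3; B->plug->B->R->C->L->B->refl->C->L'->A->R'->D->plug->D
Char 4 ('E'): step: R->5, L=3; E->plug->E->R->D->L->E->refl->A->L'->E->R'->F->plug->F
Char 5 ('H'): step: R->6, L=3; H->plug->G->R->F->L->H->refl->G->L'->G->R'->B->plug->B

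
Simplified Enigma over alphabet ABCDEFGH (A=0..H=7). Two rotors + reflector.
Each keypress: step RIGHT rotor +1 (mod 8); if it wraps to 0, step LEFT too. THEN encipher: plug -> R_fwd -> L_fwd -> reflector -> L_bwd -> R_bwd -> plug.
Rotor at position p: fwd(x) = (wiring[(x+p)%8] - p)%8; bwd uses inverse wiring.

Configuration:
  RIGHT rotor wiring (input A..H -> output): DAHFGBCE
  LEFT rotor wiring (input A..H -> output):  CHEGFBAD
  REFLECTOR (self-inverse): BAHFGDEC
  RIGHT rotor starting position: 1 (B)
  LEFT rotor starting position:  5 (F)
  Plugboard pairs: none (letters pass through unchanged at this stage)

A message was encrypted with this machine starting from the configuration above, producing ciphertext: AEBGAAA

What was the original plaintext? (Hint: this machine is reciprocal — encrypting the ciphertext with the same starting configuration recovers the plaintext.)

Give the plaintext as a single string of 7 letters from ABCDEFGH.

Answer: CBFFCBD

Derivation:
Char 1 ('A'): step: R->2, L=5; A->plug->A->R->F->L->H->refl->C->L'->E->R'->C->plug->C
Char 2 ('E'): step: R->3, L=5; E->plug->E->R->B->L->D->refl->F->L'->D->R'->B->plug->B
Char 3 ('B'): step: R->4, L=5; B->plug->B->R->F->L->H->refl->C->L'->E->R'->F->plug->F
Char 4 ('G'): step: R->5, L=5; G->plug->G->R->A->L->E->refl->G->L'->C->R'->F->plug->F
Char 5 ('A'): step: R->6, L=5; A->plug->A->R->E->L->C->refl->H->L'->F->R'->C->plug->C
Char 6 ('A'): step: R->7, L=5; A->plug->A->R->F->L->H->refl->C->L'->E->R'->B->plug->B
Char 7 ('A'): step: R->0, L->6 (L advanced); A->plug->A->R->D->L->B->refl->A->L'->F->R'->D->plug->D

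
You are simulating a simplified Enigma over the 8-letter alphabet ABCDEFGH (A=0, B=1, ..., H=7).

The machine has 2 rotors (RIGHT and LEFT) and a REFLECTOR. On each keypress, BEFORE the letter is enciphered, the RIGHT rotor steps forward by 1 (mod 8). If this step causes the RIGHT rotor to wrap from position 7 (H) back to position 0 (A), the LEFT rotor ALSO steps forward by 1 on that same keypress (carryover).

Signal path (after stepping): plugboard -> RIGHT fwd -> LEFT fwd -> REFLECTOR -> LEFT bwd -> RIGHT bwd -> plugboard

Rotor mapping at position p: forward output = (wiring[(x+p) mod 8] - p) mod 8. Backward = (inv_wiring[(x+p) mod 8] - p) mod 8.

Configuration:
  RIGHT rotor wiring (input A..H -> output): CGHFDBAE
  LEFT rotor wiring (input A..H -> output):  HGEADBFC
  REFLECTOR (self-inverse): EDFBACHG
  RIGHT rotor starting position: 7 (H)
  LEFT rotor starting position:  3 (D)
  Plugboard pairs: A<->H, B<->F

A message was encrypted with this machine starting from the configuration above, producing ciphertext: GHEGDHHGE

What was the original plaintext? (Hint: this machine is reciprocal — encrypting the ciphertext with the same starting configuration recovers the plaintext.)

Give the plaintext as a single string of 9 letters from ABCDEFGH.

Char 1 ('G'): step: R->0, L->4 (L advanced); G->plug->G->R->A->L->H->refl->G->L'->D->R'->E->plug->E
Char 2 ('H'): step: R->1, L=4; H->plug->A->R->F->L->C->refl->F->L'->B->R'->H->plug->A
Char 3 ('E'): step: R->2, L=4; E->plug->E->R->G->L->A->refl->E->L'->H->R'->D->plug->D
Char 4 ('G'): step: R->3, L=4; G->plug->G->R->D->L->G->refl->H->L'->A->R'->B->plug->F
Char 5 ('D'): step: R->4, L=4; D->plug->D->R->A->L->H->refl->G->L'->D->R'->G->plug->G
Char 6 ('H'): step: R->5, L=4; H->plug->A->R->E->L->D->refl->B->L'->C->R'->F->plug->B
Char 7 ('H'): step: R->6, L=4; H->plug->A->R->C->L->B->refl->D->L'->E->R'->C->plug->C
Char 8 ('G'): step: R->7, L=4; G->plug->G->R->C->L->B->refl->D->L'->E->R'->F->plug->B
Char 9 ('E'): step: R->0, L->5 (L advanced); E->plug->E->R->D->L->C->refl->F->L'->C->R'->A->plug->H

Answer: EADFGBCBH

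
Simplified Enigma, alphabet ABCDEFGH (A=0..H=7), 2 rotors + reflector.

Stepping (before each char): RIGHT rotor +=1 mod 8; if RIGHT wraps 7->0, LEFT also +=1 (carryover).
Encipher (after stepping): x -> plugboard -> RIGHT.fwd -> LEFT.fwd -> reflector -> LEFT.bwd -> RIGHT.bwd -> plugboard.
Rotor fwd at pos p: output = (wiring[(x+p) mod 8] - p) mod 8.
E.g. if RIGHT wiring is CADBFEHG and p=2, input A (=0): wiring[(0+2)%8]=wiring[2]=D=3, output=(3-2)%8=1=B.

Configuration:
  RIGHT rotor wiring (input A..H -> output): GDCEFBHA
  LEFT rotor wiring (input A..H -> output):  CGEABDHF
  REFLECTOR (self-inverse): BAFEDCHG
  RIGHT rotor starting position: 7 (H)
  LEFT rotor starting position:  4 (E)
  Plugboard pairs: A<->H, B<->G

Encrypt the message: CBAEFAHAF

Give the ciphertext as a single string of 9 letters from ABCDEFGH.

Answer: DFCBBFAED

Derivation:
Char 1 ('C'): step: R->0, L->5 (L advanced); C->plug->C->R->C->L->A->refl->B->L'->E->R'->D->plug->D
Char 2 ('B'): step: R->1, L=5; B->plug->G->R->H->L->E->refl->D->L'->G->R'->F->plug->F
Char 3 ('A'): step: R->2, L=5; A->plug->H->R->B->L->C->refl->F->L'->D->R'->C->plug->C
Char 4 ('E'): step: R->3, L=5; E->plug->E->R->F->L->H->refl->G->L'->A->R'->G->plug->B
Char 5 ('F'): step: R->4, L=5; F->plug->F->R->H->L->E->refl->D->L'->G->R'->G->plug->B
Char 6 ('A'): step: R->5, L=5; A->plug->H->R->A->L->G->refl->H->L'->F->R'->F->plug->F
Char 7 ('H'): step: R->6, L=5; H->plug->A->R->B->L->C->refl->F->L'->D->R'->H->plug->A
Char 8 ('A'): step: R->7, L=5; A->plug->H->R->A->L->G->refl->H->L'->F->R'->E->plug->E
Char 9 ('F'): step: R->0, L->6 (L advanced); F->plug->F->R->B->L->H->refl->G->L'->E->R'->D->plug->D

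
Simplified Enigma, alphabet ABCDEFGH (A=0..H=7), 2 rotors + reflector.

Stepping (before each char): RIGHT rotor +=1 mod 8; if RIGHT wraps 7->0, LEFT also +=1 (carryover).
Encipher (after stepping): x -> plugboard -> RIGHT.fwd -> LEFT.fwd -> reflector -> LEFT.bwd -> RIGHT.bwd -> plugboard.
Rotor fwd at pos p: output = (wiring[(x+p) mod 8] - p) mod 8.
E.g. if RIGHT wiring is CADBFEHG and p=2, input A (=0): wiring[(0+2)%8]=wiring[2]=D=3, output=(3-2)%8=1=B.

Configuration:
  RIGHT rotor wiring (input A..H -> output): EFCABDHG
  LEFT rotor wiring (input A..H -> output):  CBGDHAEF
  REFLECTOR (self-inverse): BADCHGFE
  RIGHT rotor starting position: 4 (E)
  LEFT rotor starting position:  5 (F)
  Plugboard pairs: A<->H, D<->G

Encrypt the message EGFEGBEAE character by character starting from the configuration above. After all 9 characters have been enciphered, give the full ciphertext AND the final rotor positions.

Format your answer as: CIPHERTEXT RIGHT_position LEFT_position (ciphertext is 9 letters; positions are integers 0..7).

Answer: GBBCDFADF 5 6

Derivation:
Char 1 ('E'): step: R->5, L=5; E->plug->E->R->A->L->D->refl->C->L'->H->R'->D->plug->G
Char 2 ('G'): step: R->6, L=5; G->plug->D->R->H->L->C->refl->D->L'->A->R'->B->plug->B
Char 3 ('F'): step: R->7, L=5; F->plug->F->R->C->L->A->refl->B->L'->F->R'->B->plug->B
Char 4 ('E'): step: R->0, L->6 (L advanced); E->plug->E->R->B->L->H->refl->E->L'->C->R'->C->plug->C
Char 5 ('G'): step: R->1, L=6; G->plug->D->R->A->L->G->refl->F->L'->F->R'->G->plug->D
Char 6 ('B'): step: R->2, L=6; B->plug->B->R->G->L->B->refl->A->L'->E->R'->F->plug->F
Char 7 ('E'): step: R->3, L=6; E->plug->E->R->D->L->D->refl->C->L'->H->R'->H->plug->A
Char 8 ('A'): step: R->4, L=6; A->plug->H->R->E->L->A->refl->B->L'->G->R'->G->plug->D
Char 9 ('E'): step: R->5, L=6; E->plug->E->R->A->L->G->refl->F->L'->F->R'->F->plug->F
Final: ciphertext=GBBCDFADF, RIGHT=5, LEFT=6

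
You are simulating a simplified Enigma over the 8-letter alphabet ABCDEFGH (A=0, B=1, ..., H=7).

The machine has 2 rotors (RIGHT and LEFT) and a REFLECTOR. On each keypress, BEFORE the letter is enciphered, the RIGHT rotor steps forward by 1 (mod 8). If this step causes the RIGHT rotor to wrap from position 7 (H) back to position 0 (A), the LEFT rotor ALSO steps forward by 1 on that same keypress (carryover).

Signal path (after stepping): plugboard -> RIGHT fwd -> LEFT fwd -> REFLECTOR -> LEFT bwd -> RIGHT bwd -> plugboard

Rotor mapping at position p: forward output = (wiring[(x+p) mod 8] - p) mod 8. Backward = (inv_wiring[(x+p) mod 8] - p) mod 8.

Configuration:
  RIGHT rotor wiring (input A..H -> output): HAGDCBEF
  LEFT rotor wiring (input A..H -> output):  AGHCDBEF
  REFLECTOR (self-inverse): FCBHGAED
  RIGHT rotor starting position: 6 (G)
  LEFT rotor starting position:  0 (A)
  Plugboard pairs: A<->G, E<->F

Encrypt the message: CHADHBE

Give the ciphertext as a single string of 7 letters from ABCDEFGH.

Answer: GGFAFHA

Derivation:
Char 1 ('C'): step: R->7, L=0; C->plug->C->R->B->L->G->refl->E->L'->G->R'->A->plug->G
Char 2 ('H'): step: R->0, L->1 (L advanced); H->plug->H->R->F->L->D->refl->H->L'->H->R'->A->plug->G
Char 3 ('A'): step: R->1, L=1; A->plug->G->R->E->L->A->refl->F->L'->A->R'->E->plug->F
Char 4 ('D'): step: R->2, L=1; D->plug->D->R->H->L->H->refl->D->L'->F->R'->G->plug->A
Char 5 ('H'): step: R->3, L=1; H->plug->H->R->D->L->C->refl->B->L'->C->R'->E->plug->F
Char 6 ('B'): step: R->4, L=1; B->plug->B->R->F->L->D->refl->H->L'->H->R'->H->plug->H
Char 7 ('E'): step: R->5, L=1; E->plug->F->R->B->L->G->refl->E->L'->G->R'->G->plug->A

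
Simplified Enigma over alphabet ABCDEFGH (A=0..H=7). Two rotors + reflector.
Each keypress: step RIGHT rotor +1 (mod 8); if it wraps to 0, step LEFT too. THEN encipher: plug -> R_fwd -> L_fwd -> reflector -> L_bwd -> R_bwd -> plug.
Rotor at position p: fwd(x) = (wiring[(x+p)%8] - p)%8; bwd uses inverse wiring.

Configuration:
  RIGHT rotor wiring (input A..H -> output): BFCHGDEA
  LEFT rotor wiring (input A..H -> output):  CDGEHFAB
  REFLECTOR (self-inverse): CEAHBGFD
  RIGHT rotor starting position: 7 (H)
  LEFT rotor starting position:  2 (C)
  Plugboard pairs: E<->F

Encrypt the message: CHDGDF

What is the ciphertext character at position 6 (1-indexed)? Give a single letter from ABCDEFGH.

Char 1 ('C'): step: R->0, L->3 (L advanced); C->plug->C->R->C->L->C->refl->A->L'->G->R'->E->plug->F
Char 2 ('H'): step: R->1, L=3; H->plug->H->R->A->L->B->refl->E->L'->B->R'->B->plug->B
Char 3 ('D'): step: R->2, L=3; D->plug->D->R->B->L->E->refl->B->L'->A->R'->A->plug->A
Char 4 ('G'): step: R->3, L=3; G->plug->G->R->C->L->C->refl->A->L'->G->R'->F->plug->E
Char 5 ('D'): step: R->4, L=3; D->plug->D->R->E->L->G->refl->F->L'->D->R'->H->plug->H
Char 6 ('F'): step: R->5, L=3; F->plug->E->R->A->L->B->refl->E->L'->B->R'->H->plug->H

H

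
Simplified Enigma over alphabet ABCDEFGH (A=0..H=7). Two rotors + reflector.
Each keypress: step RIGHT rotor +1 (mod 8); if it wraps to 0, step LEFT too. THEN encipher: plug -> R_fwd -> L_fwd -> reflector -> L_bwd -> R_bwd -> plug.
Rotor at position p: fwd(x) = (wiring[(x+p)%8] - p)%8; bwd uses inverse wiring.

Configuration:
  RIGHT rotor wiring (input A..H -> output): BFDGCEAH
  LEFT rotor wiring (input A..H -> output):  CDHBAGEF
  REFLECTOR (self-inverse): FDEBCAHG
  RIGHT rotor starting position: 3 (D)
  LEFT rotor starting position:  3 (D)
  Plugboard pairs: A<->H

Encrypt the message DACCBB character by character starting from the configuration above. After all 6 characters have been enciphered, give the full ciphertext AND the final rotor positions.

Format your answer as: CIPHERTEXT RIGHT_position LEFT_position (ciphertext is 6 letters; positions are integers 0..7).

Char 1 ('D'): step: R->4, L=3; D->plug->D->R->D->L->B->refl->D->L'->C->R'->H->plug->A
Char 2 ('A'): step: R->5, L=3; A->plug->H->R->F->L->H->refl->G->L'->A->R'->E->plug->E
Char 3 ('C'): step: R->6, L=3; C->plug->C->R->D->L->B->refl->D->L'->C->R'->A->plug->H
Char 4 ('C'): step: R->7, L=3; C->plug->C->R->G->L->A->refl->F->L'->B->R'->H->plug->A
Char 5 ('B'): step: R->0, L->4 (L advanced); B->plug->B->R->F->L->H->refl->G->L'->E->R'->F->plug->F
Char 6 ('B'): step: R->1, L=4; B->plug->B->R->C->L->A->refl->F->L'->H->R'->F->plug->F
Final: ciphertext=AEHAFF, RIGHT=1, LEFT=4

Answer: AEHAFF 1 4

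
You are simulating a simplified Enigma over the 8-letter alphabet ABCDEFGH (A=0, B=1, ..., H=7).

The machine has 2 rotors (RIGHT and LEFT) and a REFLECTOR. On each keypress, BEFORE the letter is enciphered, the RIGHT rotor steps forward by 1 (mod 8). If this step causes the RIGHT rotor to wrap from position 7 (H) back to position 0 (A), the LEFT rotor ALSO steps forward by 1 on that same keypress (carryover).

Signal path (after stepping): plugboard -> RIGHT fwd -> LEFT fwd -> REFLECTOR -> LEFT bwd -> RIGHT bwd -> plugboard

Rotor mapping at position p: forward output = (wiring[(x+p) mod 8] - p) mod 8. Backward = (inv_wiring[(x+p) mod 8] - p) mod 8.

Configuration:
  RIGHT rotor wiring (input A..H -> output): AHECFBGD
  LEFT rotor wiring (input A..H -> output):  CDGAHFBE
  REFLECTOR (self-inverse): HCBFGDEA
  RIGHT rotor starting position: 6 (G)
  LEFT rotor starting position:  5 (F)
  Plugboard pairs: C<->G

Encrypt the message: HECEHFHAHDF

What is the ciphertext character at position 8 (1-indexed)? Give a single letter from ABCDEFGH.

Char 1 ('H'): step: R->7, L=5; H->plug->H->R->H->L->C->refl->B->L'->F->R'->D->plug->D
Char 2 ('E'): step: R->0, L->6 (L advanced); E->plug->E->R->F->L->C->refl->B->L'->G->R'->G->plug->C
Char 3 ('C'): step: R->1, L=6; C->plug->G->R->C->L->E->refl->G->L'->B->R'->C->plug->G
Char 4 ('E'): step: R->2, L=6; E->plug->E->R->E->L->A->refl->H->L'->H->R'->D->plug->D
Char 5 ('H'): step: R->3, L=6; H->plug->H->R->B->L->G->refl->E->L'->C->R'->B->plug->B
Char 6 ('F'): step: R->4, L=6; F->plug->F->R->D->L->F->refl->D->L'->A->R'->G->plug->C
Char 7 ('H'): step: R->5, L=6; H->plug->H->R->A->L->D->refl->F->L'->D->R'->D->plug->D
Char 8 ('A'): step: R->6, L=6; A->plug->A->R->A->L->D->refl->F->L'->D->R'->H->plug->H

H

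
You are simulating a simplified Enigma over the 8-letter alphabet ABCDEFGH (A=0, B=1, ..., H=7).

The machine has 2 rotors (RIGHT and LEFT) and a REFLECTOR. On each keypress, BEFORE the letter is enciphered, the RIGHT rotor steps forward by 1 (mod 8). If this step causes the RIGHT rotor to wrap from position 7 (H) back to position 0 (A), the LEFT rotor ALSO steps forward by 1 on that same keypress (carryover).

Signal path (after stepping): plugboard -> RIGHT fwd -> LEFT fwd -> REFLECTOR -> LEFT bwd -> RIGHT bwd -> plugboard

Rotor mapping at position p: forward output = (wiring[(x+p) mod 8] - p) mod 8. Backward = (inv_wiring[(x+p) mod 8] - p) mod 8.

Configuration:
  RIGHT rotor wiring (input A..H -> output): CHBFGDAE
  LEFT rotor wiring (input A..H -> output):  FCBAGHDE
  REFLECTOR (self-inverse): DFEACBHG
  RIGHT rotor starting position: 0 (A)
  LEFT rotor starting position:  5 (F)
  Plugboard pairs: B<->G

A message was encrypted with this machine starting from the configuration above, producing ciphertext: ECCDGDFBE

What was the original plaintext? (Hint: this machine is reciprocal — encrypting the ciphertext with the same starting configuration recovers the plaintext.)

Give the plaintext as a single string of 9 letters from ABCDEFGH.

Char 1 ('E'): step: R->1, L=5; E->plug->E->R->C->L->H->refl->G->L'->B->R'->H->plug->H
Char 2 ('C'): step: R->2, L=5; C->plug->C->R->E->L->F->refl->B->L'->H->R'->A->plug->A
Char 3 ('C'): step: R->3, L=5; C->plug->C->R->A->L->C->refl->E->L'->F->R'->D->plug->D
Char 4 ('D'): step: R->4, L=5; D->plug->D->R->A->L->C->refl->E->L'->F->R'->G->plug->B
Char 5 ('G'): step: R->5, L=5; G->plug->B->R->D->L->A->refl->D->L'->G->R'->A->plug->A
Char 6 ('D'): step: R->6, L=5; D->plug->D->R->B->L->G->refl->H->L'->C->R'->A->plug->A
Char 7 ('F'): step: R->7, L=5; F->plug->F->R->H->L->B->refl->F->L'->E->R'->G->plug->B
Char 8 ('B'): step: R->0, L->6 (L advanced); B->plug->G->R->A->L->F->refl->B->L'->H->R'->B->plug->G
Char 9 ('E'): step: R->1, L=6; E->plug->E->R->C->L->H->refl->G->L'->B->R'->H->plug->H

Answer: HADBAABGH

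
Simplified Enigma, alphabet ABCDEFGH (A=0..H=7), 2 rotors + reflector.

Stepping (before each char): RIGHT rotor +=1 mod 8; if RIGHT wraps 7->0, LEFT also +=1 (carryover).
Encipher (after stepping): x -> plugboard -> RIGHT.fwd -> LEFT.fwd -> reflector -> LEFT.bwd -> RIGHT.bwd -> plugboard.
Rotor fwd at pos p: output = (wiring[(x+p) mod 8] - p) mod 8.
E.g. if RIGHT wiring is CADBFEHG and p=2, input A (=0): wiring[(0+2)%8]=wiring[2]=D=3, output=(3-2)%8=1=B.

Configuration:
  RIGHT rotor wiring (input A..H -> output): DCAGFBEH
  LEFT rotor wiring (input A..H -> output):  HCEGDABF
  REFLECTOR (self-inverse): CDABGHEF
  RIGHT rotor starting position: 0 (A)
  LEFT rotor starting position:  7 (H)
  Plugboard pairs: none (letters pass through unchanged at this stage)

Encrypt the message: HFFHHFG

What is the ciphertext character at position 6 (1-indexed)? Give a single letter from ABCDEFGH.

Char 1 ('H'): step: R->1, L=7; H->plug->H->R->C->L->D->refl->B->L'->G->R'->G->plug->G
Char 2 ('F'): step: R->2, L=7; F->plug->F->R->F->L->E->refl->G->L'->A->R'->H->plug->H
Char 3 ('F'): step: R->3, L=7; F->plug->F->R->A->L->G->refl->E->L'->F->R'->H->plug->H
Char 4 ('H'): step: R->4, L=7; H->plug->H->R->C->L->D->refl->B->L'->G->R'->F->plug->F
Char 5 ('H'): step: R->5, L=7; H->plug->H->R->A->L->G->refl->E->L'->F->R'->E->plug->E
Char 6 ('F'): step: R->6, L=7; F->plug->F->R->A->L->G->refl->E->L'->F->R'->C->plug->C

C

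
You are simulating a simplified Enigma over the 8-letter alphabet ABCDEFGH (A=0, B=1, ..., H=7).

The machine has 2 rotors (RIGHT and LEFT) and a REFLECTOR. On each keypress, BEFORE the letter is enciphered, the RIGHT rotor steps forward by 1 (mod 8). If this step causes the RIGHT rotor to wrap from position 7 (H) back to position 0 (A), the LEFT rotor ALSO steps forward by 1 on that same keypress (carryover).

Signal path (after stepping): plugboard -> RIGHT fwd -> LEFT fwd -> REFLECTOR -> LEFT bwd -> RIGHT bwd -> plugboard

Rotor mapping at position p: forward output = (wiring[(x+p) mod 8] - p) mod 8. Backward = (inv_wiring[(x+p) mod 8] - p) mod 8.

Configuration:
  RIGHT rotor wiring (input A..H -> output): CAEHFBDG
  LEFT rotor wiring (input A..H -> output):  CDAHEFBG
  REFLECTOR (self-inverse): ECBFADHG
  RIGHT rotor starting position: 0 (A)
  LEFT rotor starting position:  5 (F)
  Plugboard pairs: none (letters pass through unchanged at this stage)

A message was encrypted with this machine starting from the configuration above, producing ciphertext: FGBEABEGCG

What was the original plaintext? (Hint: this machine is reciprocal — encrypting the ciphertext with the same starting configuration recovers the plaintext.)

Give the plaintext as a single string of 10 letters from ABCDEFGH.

Char 1 ('F'): step: R->1, L=5; F->plug->F->R->C->L->B->refl->C->L'->G->R'->C->plug->C
Char 2 ('G'): step: R->2, L=5; G->plug->G->R->A->L->A->refl->E->L'->B->R'->E->plug->E
Char 3 ('B'): step: R->3, L=5; B->plug->B->R->C->L->B->refl->C->L'->G->R'->C->plug->C
Char 4 ('E'): step: R->4, L=5; E->plug->E->R->G->L->C->refl->B->L'->C->R'->D->plug->D
Char 5 ('A'): step: R->5, L=5; A->plug->A->R->E->L->G->refl->H->L'->H->R'->F->plug->F
Char 6 ('B'): step: R->6, L=5; B->plug->B->R->A->L->A->refl->E->L'->B->R'->F->plug->F
Char 7 ('E'): step: R->7, L=5; E->plug->E->R->A->L->A->refl->E->L'->B->R'->C->plug->C
Char 8 ('G'): step: R->0, L->6 (L advanced); G->plug->G->R->D->L->F->refl->D->L'->A->R'->B->plug->B
Char 9 ('C'): step: R->1, L=6; C->plug->C->R->G->L->G->refl->H->L'->H->R'->A->plug->A
Char 10 ('G'): step: R->2, L=6; G->plug->G->R->A->L->D->refl->F->L'->D->R'->C->plug->C

Answer: CECDFFCBAC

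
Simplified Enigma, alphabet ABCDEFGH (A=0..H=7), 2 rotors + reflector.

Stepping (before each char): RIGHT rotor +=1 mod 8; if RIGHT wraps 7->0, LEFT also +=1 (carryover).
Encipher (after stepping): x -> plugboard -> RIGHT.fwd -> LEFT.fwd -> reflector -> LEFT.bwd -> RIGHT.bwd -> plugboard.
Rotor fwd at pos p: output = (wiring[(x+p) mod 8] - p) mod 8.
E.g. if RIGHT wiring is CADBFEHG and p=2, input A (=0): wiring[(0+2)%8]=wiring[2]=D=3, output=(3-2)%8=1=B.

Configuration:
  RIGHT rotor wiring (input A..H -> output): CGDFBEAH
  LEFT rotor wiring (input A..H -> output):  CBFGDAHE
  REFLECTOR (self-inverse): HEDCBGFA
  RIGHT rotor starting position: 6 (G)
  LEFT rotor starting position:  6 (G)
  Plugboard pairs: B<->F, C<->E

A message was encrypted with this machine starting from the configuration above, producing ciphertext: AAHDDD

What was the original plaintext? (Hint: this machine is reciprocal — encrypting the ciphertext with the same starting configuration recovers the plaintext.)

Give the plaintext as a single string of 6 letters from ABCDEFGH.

Char 1 ('A'): step: R->7, L=6; A->plug->A->R->A->L->B->refl->E->L'->C->R'->F->plug->B
Char 2 ('A'): step: R->0, L->7 (L advanced); A->plug->A->R->C->L->C->refl->D->L'->B->R'->E->plug->C
Char 3 ('H'): step: R->1, L=7; H->plug->H->R->B->L->D->refl->C->L'->C->R'->B->plug->F
Char 4 ('D'): step: R->2, L=7; D->plug->D->R->C->L->C->refl->D->L'->B->R'->A->plug->A
Char 5 ('D'): step: R->3, L=7; D->plug->D->R->F->L->E->refl->B->L'->G->R'->B->plug->F
Char 6 ('D'): step: R->4, L=7; D->plug->D->R->D->L->G->refl->F->L'->A->R'->B->plug->F

Answer: BCFAFF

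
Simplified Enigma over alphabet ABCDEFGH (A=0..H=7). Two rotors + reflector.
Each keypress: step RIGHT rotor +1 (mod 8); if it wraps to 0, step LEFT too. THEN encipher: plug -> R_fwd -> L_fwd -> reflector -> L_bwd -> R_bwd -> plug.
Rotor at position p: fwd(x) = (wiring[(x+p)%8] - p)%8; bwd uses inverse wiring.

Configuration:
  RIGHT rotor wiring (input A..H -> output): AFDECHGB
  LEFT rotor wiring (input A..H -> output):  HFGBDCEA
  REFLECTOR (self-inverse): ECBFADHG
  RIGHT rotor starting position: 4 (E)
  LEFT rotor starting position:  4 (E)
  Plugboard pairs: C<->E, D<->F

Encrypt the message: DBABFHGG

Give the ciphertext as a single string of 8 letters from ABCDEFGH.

Answer: HEDEHFHD

Derivation:
Char 1 ('D'): step: R->5, L=4; D->plug->F->R->G->L->C->refl->B->L'->F->R'->H->plug->H
Char 2 ('B'): step: R->6, L=4; B->plug->B->R->D->L->E->refl->A->L'->C->R'->C->plug->E
Char 3 ('A'): step: R->7, L=4; A->plug->A->R->C->L->A->refl->E->L'->D->R'->F->plug->D
Char 4 ('B'): step: R->0, L->5 (L advanced); B->plug->B->R->F->L->B->refl->C->L'->D->R'->C->plug->E
Char 5 ('F'): step: R->1, L=5; F->plug->D->R->B->L->H->refl->G->L'->H->R'->H->plug->H
Char 6 ('H'): step: R->2, L=5; H->plug->H->R->D->L->C->refl->B->L'->F->R'->D->plug->F
Char 7 ('G'): step: R->3, L=5; G->plug->G->R->C->L->D->refl->F->L'->A->R'->H->plug->H
Char 8 ('G'): step: R->4, L=5; G->plug->G->R->H->L->G->refl->H->L'->B->R'->F->plug->D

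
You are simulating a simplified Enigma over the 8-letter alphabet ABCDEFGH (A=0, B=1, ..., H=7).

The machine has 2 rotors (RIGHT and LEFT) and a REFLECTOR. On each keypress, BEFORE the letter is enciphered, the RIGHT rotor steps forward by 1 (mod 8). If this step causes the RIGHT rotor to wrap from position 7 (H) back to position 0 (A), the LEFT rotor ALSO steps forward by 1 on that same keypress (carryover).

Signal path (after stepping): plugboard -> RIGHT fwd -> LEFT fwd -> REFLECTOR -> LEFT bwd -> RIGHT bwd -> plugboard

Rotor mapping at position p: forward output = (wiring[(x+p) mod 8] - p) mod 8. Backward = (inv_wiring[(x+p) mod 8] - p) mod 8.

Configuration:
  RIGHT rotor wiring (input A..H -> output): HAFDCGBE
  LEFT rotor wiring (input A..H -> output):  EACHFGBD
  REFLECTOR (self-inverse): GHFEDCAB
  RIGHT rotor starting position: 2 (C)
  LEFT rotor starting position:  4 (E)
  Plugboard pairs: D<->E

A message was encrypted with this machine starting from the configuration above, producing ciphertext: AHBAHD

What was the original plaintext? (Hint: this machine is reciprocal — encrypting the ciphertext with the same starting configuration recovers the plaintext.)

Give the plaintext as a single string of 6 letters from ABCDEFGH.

Char 1 ('A'): step: R->3, L=4; A->plug->A->R->A->L->B->refl->H->L'->D->R'->C->plug->C
Char 2 ('H'): step: R->4, L=4; H->plug->H->R->H->L->D->refl->E->L'->F->R'->C->plug->C
Char 3 ('B'): step: R->5, L=4; B->plug->B->R->E->L->A->refl->G->L'->G->R'->G->plug->G
Char 4 ('A'): step: R->6, L=4; A->plug->A->R->D->L->H->refl->B->L'->A->R'->H->plug->H
Char 5 ('H'): step: R->7, L=4; H->plug->H->R->C->L->F->refl->C->L'->B->R'->C->plug->C
Char 6 ('D'): step: R->0, L->5 (L advanced); D->plug->E->R->C->L->G->refl->A->L'->H->R'->A->plug->A

Answer: CCGHCA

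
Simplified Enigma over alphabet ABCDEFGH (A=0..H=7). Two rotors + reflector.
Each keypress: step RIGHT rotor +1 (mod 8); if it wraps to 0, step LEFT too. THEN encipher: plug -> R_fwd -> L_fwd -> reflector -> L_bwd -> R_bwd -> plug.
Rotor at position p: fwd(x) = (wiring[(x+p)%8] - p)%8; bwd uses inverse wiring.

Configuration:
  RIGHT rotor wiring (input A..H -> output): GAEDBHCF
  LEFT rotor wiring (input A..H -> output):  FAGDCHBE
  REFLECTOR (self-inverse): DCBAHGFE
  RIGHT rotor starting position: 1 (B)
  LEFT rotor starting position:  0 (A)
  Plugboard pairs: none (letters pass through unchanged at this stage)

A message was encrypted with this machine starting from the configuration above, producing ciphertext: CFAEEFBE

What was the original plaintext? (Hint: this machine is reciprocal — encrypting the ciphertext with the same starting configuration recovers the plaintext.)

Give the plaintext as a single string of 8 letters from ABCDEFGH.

Answer: DHHDAGFH

Derivation:
Char 1 ('C'): step: R->2, L=0; C->plug->C->R->H->L->E->refl->H->L'->F->R'->D->plug->D
Char 2 ('F'): step: R->3, L=0; F->plug->F->R->D->L->D->refl->A->L'->B->R'->H->plug->H
Char 3 ('A'): step: R->4, L=0; A->plug->A->R->F->L->H->refl->E->L'->H->R'->H->plug->H
Char 4 ('E'): step: R->5, L=0; E->plug->E->R->D->L->D->refl->A->L'->B->R'->D->plug->D
Char 5 ('E'): step: R->6, L=0; E->plug->E->R->G->L->B->refl->C->L'->E->R'->A->plug->A
Char 6 ('F'): step: R->7, L=0; F->plug->F->R->C->L->G->refl->F->L'->A->R'->G->plug->G
Char 7 ('B'): step: R->0, L->1 (L advanced); B->plug->B->R->A->L->H->refl->E->L'->H->R'->F->plug->F
Char 8 ('E'): step: R->1, L=1; E->plug->E->R->G->L->D->refl->A->L'->F->R'->H->plug->H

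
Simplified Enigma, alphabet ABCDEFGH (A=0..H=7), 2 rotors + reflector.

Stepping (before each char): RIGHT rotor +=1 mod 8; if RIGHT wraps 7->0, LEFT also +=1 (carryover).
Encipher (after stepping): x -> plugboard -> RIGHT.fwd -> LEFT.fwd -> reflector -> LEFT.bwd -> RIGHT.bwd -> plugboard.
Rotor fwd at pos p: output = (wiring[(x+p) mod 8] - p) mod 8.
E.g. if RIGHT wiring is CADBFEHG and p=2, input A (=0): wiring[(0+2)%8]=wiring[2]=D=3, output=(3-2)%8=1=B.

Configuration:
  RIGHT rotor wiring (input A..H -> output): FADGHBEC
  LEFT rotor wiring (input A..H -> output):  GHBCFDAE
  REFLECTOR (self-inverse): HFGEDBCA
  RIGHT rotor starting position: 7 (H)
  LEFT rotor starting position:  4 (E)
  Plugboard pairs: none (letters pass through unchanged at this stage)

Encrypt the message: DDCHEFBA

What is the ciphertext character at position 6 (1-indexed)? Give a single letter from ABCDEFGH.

Char 1 ('D'): step: R->0, L->5 (L advanced); D->plug->D->R->G->L->F->refl->B->L'->D->R'->C->plug->C
Char 2 ('D'): step: R->1, L=5; D->plug->D->R->G->L->F->refl->B->L'->D->R'->F->plug->F
Char 3 ('C'): step: R->2, L=5; C->plug->C->R->F->L->E->refl->D->L'->B->R'->A->plug->A
Char 4 ('H'): step: R->3, L=5; H->plug->H->R->A->L->G->refl->C->L'->E->R'->B->plug->B
Char 5 ('E'): step: R->4, L=5; E->plug->E->R->B->L->D->refl->E->L'->F->R'->B->plug->B
Char 6 ('F'): step: R->5, L=5; F->plug->F->R->G->L->F->refl->B->L'->D->R'->E->plug->E

E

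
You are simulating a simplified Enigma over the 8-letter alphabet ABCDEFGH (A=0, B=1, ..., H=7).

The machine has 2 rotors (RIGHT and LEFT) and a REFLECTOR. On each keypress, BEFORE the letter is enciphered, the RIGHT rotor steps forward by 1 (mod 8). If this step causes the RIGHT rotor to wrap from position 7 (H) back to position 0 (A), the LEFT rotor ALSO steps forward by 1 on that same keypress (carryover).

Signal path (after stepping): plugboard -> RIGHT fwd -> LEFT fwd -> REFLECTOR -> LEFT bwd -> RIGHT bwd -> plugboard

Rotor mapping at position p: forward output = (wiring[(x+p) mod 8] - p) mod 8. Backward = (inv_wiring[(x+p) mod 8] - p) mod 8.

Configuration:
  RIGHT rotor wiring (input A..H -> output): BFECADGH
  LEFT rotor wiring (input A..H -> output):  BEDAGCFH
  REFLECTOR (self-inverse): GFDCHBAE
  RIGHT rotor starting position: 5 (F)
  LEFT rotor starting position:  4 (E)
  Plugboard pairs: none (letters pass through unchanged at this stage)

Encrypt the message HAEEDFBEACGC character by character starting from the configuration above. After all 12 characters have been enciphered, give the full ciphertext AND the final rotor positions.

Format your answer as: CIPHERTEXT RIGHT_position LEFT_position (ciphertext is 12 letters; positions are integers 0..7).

Char 1 ('H'): step: R->6, L=4; H->plug->H->R->F->L->A->refl->G->L'->B->R'->B->plug->B
Char 2 ('A'): step: R->7, L=4; A->plug->A->R->A->L->C->refl->D->L'->D->R'->E->plug->E
Char 3 ('E'): step: R->0, L->5 (L advanced); E->plug->E->R->A->L->F->refl->B->L'->H->R'->H->plug->H
Char 4 ('E'): step: R->1, L=5; E->plug->E->R->C->L->C->refl->D->L'->G->R'->G->plug->G
Char 5 ('D'): step: R->2, L=5; D->plug->D->R->B->L->A->refl->G->L'->F->R'->F->plug->F
Char 6 ('F'): step: R->3, L=5; F->plug->F->R->G->L->D->refl->C->L'->C->R'->G->plug->G
Char 7 ('B'): step: R->4, L=5; B->plug->B->R->H->L->B->refl->F->L'->A->R'->G->plug->G
Char 8 ('E'): step: R->5, L=5; E->plug->E->R->A->L->F->refl->B->L'->H->R'->F->plug->F
Char 9 ('A'): step: R->6, L=5; A->plug->A->R->A->L->F->refl->B->L'->H->R'->D->plug->D
Char 10 ('C'): step: R->7, L=5; C->plug->C->R->G->L->D->refl->C->L'->C->R'->B->plug->B
Char 11 ('G'): step: R->0, L->6 (L advanced); G->plug->G->R->G->L->A->refl->G->L'->D->R'->F->plug->F
Char 12 ('C'): step: R->1, L=6; C->plug->C->R->B->L->B->refl->F->L'->E->R'->A->plug->A
Final: ciphertext=BEHGFGGFDBFA, RIGHT=1, LEFT=6

Answer: BEHGFGGFDBFA 1 6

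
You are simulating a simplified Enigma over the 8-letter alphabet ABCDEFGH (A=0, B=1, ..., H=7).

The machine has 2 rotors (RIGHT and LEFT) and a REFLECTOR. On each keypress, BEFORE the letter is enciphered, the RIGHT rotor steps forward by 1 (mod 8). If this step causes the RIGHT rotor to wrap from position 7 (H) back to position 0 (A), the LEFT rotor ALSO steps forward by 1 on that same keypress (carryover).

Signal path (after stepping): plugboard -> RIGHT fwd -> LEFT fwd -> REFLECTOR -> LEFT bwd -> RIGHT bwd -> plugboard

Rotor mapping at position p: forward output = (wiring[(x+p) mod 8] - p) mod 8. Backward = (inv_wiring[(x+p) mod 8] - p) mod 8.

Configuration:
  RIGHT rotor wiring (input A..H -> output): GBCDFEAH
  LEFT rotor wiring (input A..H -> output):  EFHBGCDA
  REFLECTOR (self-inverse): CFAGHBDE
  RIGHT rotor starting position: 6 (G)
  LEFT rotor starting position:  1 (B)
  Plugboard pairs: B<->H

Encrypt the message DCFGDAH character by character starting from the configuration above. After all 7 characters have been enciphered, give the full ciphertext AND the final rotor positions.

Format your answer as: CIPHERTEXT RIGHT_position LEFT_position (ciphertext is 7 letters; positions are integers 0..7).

Answer: EHBABEG 5 2

Derivation:
Char 1 ('D'): step: R->7, L=1; D->plug->D->R->D->L->F->refl->B->L'->E->R'->E->plug->E
Char 2 ('C'): step: R->0, L->2 (L advanced); C->plug->C->R->C->L->E->refl->H->L'->B->R'->B->plug->H
Char 3 ('F'): step: R->1, L=2; F->plug->F->R->H->L->D->refl->G->L'->F->R'->H->plug->B
Char 4 ('G'): step: R->2, L=2; G->plug->G->R->E->L->B->refl->F->L'->A->R'->A->plug->A
Char 5 ('D'): step: R->3, L=2; D->plug->D->R->F->L->G->refl->D->L'->H->R'->H->plug->B
Char 6 ('A'): step: R->4, L=2; A->plug->A->R->B->L->H->refl->E->L'->C->R'->E->plug->E
Char 7 ('H'): step: R->5, L=2; H->plug->B->R->D->L->A->refl->C->L'->G->R'->G->plug->G
Final: ciphertext=EHBABEG, RIGHT=5, LEFT=2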